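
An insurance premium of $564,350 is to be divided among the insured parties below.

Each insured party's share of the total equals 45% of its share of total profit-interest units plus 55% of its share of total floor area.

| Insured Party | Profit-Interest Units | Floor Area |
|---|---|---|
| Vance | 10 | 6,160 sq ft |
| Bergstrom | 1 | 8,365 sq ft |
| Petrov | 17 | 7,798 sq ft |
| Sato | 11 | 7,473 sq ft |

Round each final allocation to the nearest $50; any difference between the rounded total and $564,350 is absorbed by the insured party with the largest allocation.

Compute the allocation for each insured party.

Vance: $129,300; Bergstrom: $93,650; Petrov: $191,900; Sato: $149,500

Totals — profit-interest units 39, floor area 29,796.
Composite weights (45% profit-interest units + 55% floor area): Vance 0.2291; Bergstrom 0.1659; Petrov 0.3401; Sato 0.2649.
Pro-rata amounts: Vance 129,287.59; Bergstrom 93,652.06; Petrov 191,933.17; Sato 149,477.18.
After rounding ($50): Vance $129,300; Bergstrom $93,650; Petrov $191,950; Sato $149,500. Sum = $564,400.
Difference $564,350 − $564,400 = −$50 applied to largest allocation (Petrov): Petrov becomes $191,900.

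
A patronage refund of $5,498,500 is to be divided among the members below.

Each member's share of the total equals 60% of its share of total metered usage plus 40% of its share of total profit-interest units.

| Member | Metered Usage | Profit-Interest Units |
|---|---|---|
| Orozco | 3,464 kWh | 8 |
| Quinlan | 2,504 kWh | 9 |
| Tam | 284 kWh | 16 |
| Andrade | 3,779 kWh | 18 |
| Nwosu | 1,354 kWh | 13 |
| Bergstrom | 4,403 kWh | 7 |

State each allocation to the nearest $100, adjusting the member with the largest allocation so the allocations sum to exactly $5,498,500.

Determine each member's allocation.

Orozco: $971,700 | Quinlan: $802,000 | Tam: $555,000 | Andrade: $1,347,300 | Nwosu: $685,600 | Bergstrom: $1,136,900

Metered usage total 15,788; profit-interest units total 71.
Combined weights (60% metered usage + 40% profit-interest units): Orozco 0.1767; Quinlan 0.1459; Tam 0.1009; Andrade 0.2450; Nwosu 0.1247; Bergstrom 0.2068.
Pro-rata amounts: Orozco 971,665.83; Quinlan 802,039.29; Tam 554,984.79; Andrade 1,347,263.67; Nwosu 685,642.27; Bergstrom 1,136,904.15.
Rounded to nearest $100: Orozco $971,700; Quinlan $802,000; Tam $555,000; Andrade $1,347,300; Nwosu $685,600; Bergstrom $1,136,900. Sum = $5,498,500.
No rounding difference to absorb.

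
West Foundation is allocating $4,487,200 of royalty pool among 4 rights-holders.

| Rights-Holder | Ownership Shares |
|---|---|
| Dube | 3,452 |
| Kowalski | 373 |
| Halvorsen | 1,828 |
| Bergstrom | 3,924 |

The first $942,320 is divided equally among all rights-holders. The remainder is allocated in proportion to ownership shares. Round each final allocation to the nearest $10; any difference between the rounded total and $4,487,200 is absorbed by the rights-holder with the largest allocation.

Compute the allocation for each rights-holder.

Equal tier: $942,320 ÷ 4 = $235,580 apiece.
Remainder $3,544,880 by ownership shares (total 9,577): Dube 1,277,741.02 → $1,277,740; Kowalski 138,064.14 → $138,060; Halvorsen 676,625.31 → $676,630; Bergstrom 1,452,449.53 → $1,452,450.
Totals: Dube $235,580 + $1,277,740 = $1,513,320; Kowalski $235,580 + $138,060 = $373,640; Halvorsen $235,580 + $676,630 = $912,210; Bergstrom $235,580 + $1,452,450 = $1,688,030.

Dube: $1,513,320 · Kowalski: $373,640 · Halvorsen: $912,210 · Bergstrom: $1,688,030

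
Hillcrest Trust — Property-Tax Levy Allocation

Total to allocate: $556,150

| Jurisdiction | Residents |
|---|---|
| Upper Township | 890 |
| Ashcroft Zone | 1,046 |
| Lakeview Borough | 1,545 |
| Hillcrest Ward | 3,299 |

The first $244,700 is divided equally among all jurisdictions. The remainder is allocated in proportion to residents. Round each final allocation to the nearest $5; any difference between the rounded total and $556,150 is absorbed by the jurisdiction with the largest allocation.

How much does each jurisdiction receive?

Upper Township: $102,060 | Ashcroft Zone: $109,225 | Lakeview Borough: $132,145 | Hillcrest Ward: $212,720

$244,700 shared equally gives $61,175 per jurisdiction.
Remainder $311,450 by residents (total 6,780): Upper Township 40,883.55 → $40,885; Ashcroft Zone 48,049.66 → $48,050; Lakeview Borough 70,972.01 → $70,970; Hillcrest Ward 151,544.77 → $151,545.
Totals: Upper Township $61,175 + $40,885 = $102,060; Ashcroft Zone $61,175 + $48,050 = $109,225; Lakeview Borough $61,175 + $70,970 = $132,145; Hillcrest Ward $61,175 + $151,545 = $212,720.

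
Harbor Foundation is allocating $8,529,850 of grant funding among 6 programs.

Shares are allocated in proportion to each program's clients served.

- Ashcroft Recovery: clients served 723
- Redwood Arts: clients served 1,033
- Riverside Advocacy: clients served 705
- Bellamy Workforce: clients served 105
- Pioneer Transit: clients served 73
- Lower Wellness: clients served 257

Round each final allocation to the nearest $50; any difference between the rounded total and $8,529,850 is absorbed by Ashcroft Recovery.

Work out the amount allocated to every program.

Ashcroft Recovery: $2,129,550 · Redwood Arts: $3,042,600 · Riverside Advocacy: $2,076,500 · Bellamy Workforce: $309,250 · Pioneer Transit: $215,000 · Lower Wellness: $756,950

Total clients served = 2,896.
Raw shares: Ashcroft Recovery 723/2,896 × $8,529,850 = 2,129,517.11; Redwood Arts 1,033/2,896 × $8,529,850 = 3,042,588.07; Riverside Advocacy 705/2,896 × $8,529,850 = 2,076,500.09; Bellamy Workforce 105/2,896 × $8,529,850 = 309,265.97; Pioneer Transit 73/2,896 × $8,529,850 = 215,013.48; Lower Wellness 257/2,896 × $8,529,850 = 756,965.28.
After rounding ($50): Ashcroft Recovery $2,129,500; Redwood Arts $3,042,600; Riverside Advocacy $2,076,500; Bellamy Workforce $309,250; Pioneer Transit $215,000; Lower Wellness $756,950. Sum = $8,529,800.
Difference $8,529,850 − $8,529,800 = +$50 applied to Ashcroft Recovery: Ashcroft Recovery becomes $2,129,550.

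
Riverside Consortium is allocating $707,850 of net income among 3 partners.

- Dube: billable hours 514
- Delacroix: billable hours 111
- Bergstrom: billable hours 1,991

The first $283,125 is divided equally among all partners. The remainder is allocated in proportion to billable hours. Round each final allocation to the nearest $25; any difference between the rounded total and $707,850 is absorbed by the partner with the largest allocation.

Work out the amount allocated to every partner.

Dube: $177,825; Delacroix: $112,400; Bergstrom: $417,625

First tranche $283,125 split equally: $94,375 each.
Remainder $424,725 by billable hours (total 2,616): Dube 83,451.32 → $83,450; Delacroix 18,021.59 → $18,025; Bergstrom 323,252.09 → $323,250.
Totals: Dube $94,375 + $83,450 = $177,825; Delacroix $94,375 + $18,025 = $112,400; Bergstrom $94,375 + $323,250 = $417,625.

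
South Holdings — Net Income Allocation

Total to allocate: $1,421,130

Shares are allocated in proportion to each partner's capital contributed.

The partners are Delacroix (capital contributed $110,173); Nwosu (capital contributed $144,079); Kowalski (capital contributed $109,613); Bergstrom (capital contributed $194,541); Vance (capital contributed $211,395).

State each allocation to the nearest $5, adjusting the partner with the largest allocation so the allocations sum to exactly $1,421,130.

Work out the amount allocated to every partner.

Delacroix: $203,390 | Nwosu: $265,985 | Kowalski: $202,355 | Bergstrom: $359,140 | Vance: $390,260

Sum of capital contributed: 769,801.
Raw shares: Delacroix 110,173/769,801 × $1,421,130 = 203,390.43; Nwosu 144,079/769,801 × $1,421,130 = 265,984.31; Kowalski 109,613/769,801 × $1,421,130 = 202,356.61; Bergstrom 194,541/769,801 × $1,421,130 = 359,142.23; Vance 211,395/769,801 × $1,421,130 = 390,256.41.
Rounded to nearest $5: Delacroix $203,390; Nwosu $265,985; Kowalski $202,355; Bergstrom $359,140; Vance $390,255. Sum = $1,421,125.
Difference $1,421,130 − $1,421,125 = +$5 applied to largest allocation (Vance): Vance becomes $390,260.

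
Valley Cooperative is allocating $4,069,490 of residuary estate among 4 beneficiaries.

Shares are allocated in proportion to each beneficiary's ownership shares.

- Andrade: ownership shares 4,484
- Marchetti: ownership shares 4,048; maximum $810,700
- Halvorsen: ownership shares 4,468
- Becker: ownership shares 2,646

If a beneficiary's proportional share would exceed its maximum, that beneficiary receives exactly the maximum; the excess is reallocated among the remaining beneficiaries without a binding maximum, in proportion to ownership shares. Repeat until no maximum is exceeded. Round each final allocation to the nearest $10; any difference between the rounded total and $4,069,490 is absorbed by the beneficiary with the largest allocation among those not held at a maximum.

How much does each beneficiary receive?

Total ownership shares = 15,646.
Unconstrained shares: Andrade 1,166,278.48; Marchetti 1,052,875.85; Halvorsen 1,162,116.92; Becker 688,218.75.
Capped: Marchetti ($810,700); residual $3,258,790 reallocated over remaining ownership shares 11,598.
Remaining shares: Andrade 1,259,908.12 → $1,259,910; Halvorsen 1,255,412.46 → $1,255,410; Becker 743,469.42 → $743,470.

Andrade: $1,259,910 | Marchetti: $810,700 | Halvorsen: $1,255,410 | Becker: $743,470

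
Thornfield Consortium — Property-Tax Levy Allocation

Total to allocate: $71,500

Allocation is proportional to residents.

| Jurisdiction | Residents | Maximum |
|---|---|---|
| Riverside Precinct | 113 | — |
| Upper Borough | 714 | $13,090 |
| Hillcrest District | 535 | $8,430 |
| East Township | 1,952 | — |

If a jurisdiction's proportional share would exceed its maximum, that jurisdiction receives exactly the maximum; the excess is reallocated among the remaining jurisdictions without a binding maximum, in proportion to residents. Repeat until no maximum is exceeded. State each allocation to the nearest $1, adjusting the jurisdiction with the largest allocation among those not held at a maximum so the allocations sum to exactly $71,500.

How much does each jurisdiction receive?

Riverside Precinct: $2,735; Upper Borough: $13,090; Hillcrest District: $8,430; East Township: $47,245

Residents total: 3,314.
Unconstrained shares: Riverside Precinct 2,437.99; Upper Borough 15,404.65; Hillcrest District 11,542.70; East Township 42,114.67.
Cap binds for Upper Borough ($13,090), Hillcrest District ($8,430); residual $49,980 reallocated over remaining residents 2,065.
Remaining shares: Riverside Precinct 2,734.98 → $2,735; East Township 47,245.02 → $47,245.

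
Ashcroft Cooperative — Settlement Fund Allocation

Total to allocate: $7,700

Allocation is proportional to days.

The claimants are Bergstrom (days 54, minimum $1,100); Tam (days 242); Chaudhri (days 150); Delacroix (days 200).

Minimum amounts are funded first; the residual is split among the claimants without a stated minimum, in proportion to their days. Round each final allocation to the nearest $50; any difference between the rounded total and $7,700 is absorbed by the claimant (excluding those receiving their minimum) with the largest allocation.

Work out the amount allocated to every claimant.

Minimums first: Bergstrom $1,100. Residual $6,600.
Residual split over remaining days 592: Tam 2,697.97 → $2,700; Chaudhri 1,672.30 → $1,650; Delacroix 2,229.73 → $2,250.

Bergstrom: $1,100 · Tam: $2,700 · Chaudhri: $1,650 · Delacroix: $2,250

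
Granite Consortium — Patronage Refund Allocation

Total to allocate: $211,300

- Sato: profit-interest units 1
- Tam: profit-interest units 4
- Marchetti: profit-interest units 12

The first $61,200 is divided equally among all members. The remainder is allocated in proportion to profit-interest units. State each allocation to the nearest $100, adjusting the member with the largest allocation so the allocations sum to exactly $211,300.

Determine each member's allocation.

First tranche $61,200 split equally: $20,400 each.
Remainder $150,100 by profit-interest units (total 17): Sato 8,829.41 → $8,800; Tam 35,317.65 → $35,300; Marchetti 105,952.94 → $106,000.
Totals: Sato $20,400 + $8,800 = $29,200; Tam $20,400 + $35,300 = $55,700; Marchetti $20,400 + $106,000 = $126,400.

Sato: $29,200; Tam: $55,700; Marchetti: $126,400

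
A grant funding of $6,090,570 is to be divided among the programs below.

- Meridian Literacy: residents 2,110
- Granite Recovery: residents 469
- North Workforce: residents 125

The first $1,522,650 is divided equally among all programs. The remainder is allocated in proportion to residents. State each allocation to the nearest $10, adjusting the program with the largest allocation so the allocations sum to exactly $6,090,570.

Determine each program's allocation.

Meridian Literacy: $4,072,020 | Granite Recovery: $1,299,840 | North Workforce: $718,710

$1,522,650 shared equally gives $507,550 per program.
Remainder $4,567,920 by residents (total 2,704): Meridian Literacy 3,564,464.20 → $3,564,460; Granite Recovery 792,290.86 → $792,290; North Workforce 211,164.94 → $211,160.
Rounding difference +$10 on remainder applied to Meridian Literacy.
Totals: Meridian Literacy $507,550 + $3,564,470 = $4,072,020; Granite Recovery $507,550 + $792,290 = $1,299,840; North Workforce $507,550 + $211,160 = $718,710.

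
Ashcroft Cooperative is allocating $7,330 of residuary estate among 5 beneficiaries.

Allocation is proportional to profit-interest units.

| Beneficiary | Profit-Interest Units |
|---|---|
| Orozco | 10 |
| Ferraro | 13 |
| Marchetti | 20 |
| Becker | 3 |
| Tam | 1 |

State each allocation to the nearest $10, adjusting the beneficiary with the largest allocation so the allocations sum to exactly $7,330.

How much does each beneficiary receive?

Sum of profit-interest units: 47.
Unrounded shares: Orozco 10/47 × $7,330 = 1,559.57; Ferraro 13/47 × $7,330 = 2,027.45; Marchetti 20/47 × $7,330 = 3,119.15; Becker 3/47 × $7,330 = 467.87; Tam 1/47 × $7,330 = 155.96.
After rounding ($10): Orozco $1,560; Ferraro $2,030; Marchetti $3,120; Becker $470; Tam $160. Sum = $7,340.
Difference $7,330 − $7,340 = −$10 applied to largest allocation (Marchetti): Marchetti becomes $3,110.

Orozco: $1,560 | Ferraro: $2,030 | Marchetti: $3,110 | Becker: $470 | Tam: $160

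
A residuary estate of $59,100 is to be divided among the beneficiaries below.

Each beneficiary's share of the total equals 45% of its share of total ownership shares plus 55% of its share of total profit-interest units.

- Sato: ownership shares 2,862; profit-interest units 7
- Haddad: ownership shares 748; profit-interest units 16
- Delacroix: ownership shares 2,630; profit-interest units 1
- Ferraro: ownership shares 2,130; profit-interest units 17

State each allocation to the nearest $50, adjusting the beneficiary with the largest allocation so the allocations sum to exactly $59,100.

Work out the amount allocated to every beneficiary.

Sato: $14,650; Haddad: $15,050; Delacroix: $9,150; Ferraro: $20,250

Totals — ownership shares 8,370, profit-interest units 41.
Blended shares (45% ownership shares + 55% profit-interest units): Sato 0.2478; Haddad 0.2548; Delacroix 0.1548; Ferraro 0.3426.
Raw shares: Sato 14,643.41; Haddad 15,061.59; Delacroix 9,149.42; Ferraro 20,245.59.
At nearest $50: Sato $14,650; Haddad $15,050; Delacroix $9,150; Ferraro $20,250. Sum = $59,100.
No rounding difference to absorb.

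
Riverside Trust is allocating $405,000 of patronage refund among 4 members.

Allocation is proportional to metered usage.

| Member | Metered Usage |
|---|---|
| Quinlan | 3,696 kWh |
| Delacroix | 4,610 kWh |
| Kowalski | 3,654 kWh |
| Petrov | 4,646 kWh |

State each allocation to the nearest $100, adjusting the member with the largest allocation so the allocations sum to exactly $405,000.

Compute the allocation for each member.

Metered usage total: 16,606.
Proportional shares: Quinlan 3,696/16,606 × $405,000 = 90,140.91; Delacroix 4,610/16,606 × $405,000 = 112,432.25; Kowalski 3,654/16,606 × $405,000 = 89,116.58; Petrov 4,646/16,606 × $405,000 = 113,310.25.
Rounded to nearest $100: Quinlan $90,100; Delacroix $112,400; Kowalski $89,100; Petrov $113,300. Sum = $404,900.
Difference $405,000 − $404,900 = +$100 applied to largest allocation (Petrov): Petrov becomes $113,400.

Quinlan: $90,100; Delacroix: $112,400; Kowalski: $89,100; Petrov: $113,400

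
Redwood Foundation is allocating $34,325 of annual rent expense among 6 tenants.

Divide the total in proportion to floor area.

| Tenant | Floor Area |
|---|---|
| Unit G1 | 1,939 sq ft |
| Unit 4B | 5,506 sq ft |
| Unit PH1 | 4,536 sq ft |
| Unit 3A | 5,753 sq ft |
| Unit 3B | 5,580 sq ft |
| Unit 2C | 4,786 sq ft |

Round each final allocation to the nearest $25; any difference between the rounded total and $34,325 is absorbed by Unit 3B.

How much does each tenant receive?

Sum of floor area: 28,100.
Raw shares: Unit G1 1,939/28,100 × $34,325 = 2,368.55; Unit 4B 5,506/28,100 × $34,325 = 6,725.75; Unit PH1 4,536/28,100 × $34,325 = 5,540.86; Unit 3A 5,753/28,100 × $34,325 = 7,027.46; Unit 3B 5,580/28,100 × $34,325 = 6,816.14; Unit 2C 4,786/28,100 × $34,325 = 5,846.24.
After rounding ($25): Unit G1 $2,375; Unit 4B $6,725; Unit PH1 $5,550; Unit 3A $7,025; Unit 3B $6,825; Unit 2C $5,850. Sum = $34,350.
Difference $34,325 − $34,350 = −$25 applied to Unit 3B: Unit 3B becomes $6,800.

Unit G1: $2,375 | Unit 4B: $6,725 | Unit PH1: $5,550 | Unit 3A: $7,025 | Unit 3B: $6,800 | Unit 2C: $5,850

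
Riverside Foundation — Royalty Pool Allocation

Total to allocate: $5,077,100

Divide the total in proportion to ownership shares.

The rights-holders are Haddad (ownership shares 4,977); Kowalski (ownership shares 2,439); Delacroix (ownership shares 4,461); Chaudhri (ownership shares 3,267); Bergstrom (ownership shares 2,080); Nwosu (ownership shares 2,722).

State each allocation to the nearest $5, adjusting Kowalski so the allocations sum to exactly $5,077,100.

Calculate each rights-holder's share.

Haddad: $1,266,855 | Kowalski: $620,825 | Delacroix: $1,135,515 | Chaudhri: $831,590 | Bergstrom: $529,450 | Nwosu: $692,865

Combined ownership shares = 19,946.
Unrounded shares: Haddad 4,977/19,946 × $5,077,100 = 1,266,856.85; Kowalski 2,439/19,946 × $5,077,100 = 620,828.58; Delacroix 4,461/19,946 × $5,077,100 = 1,135,513.04; Chaudhri 3,267/19,946 × $5,077,100 = 831,589.58; Bergstrom 2,080/19,946 × $5,077,100 = 529,447.91; Nwosu 2,722/19,946 × $5,077,100 = 692,864.04.
At nearest $5: Haddad $1,266,855; Kowalski $620,830; Delacroix $1,135,515; Chaudhri $831,590; Bergstrom $529,450; Nwosu $692,865. Sum = $5,077,105.
Difference $5,077,100 − $5,077,105 = −$5 applied to Kowalski: Kowalski becomes $620,825.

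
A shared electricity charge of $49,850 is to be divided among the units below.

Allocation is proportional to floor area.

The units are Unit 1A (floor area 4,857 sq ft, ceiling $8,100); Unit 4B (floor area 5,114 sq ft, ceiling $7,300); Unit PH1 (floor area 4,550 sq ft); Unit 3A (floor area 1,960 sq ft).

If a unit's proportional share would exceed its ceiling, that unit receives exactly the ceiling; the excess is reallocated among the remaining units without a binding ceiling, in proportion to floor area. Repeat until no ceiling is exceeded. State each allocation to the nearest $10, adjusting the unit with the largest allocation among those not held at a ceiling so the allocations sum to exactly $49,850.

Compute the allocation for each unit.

Unit 1A: $8,100 | Unit 4B: $7,300 | Unit PH1: $24,080 | Unit 3A: $10,370

Total floor area = 16,481.
Proportional shares (ignoring caps): Unit 1A 14,690.94; Unit 4B 15,468.29; Unit PH1 13,762.36; Unit 3A 5,928.40.
Capped: Unit 1A ($8,100), Unit 4B ($7,300); remaining pool $34,450 reallocated over remaining floor area 6,510.
Redistributed shares: Unit PH1 24,077.96 → $24,080; Unit 3A 10,372.04 → $10,370.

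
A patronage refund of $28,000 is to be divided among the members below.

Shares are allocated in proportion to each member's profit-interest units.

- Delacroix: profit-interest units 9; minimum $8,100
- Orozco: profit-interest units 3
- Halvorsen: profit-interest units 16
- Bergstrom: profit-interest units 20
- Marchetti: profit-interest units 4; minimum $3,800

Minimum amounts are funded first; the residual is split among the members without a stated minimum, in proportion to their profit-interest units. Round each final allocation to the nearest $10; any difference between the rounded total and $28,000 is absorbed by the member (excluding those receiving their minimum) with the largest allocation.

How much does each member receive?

Fund the minimums — Delacroix $8,100; Marchetti $3,800. Balance $16,100.
Balance split over remaining profit-interest units 39: Orozco 1,238.46 → $1,240; Halvorsen 6,605.13 → $6,610; Bergstrom 8,256.41 → $8,260.
Rounding difference −$10 applied to Bergstrom → $8,250.

Delacroix: $8,100; Orozco: $1,240; Halvorsen: $6,610; Bergstrom: $8,250; Marchetti: $3,800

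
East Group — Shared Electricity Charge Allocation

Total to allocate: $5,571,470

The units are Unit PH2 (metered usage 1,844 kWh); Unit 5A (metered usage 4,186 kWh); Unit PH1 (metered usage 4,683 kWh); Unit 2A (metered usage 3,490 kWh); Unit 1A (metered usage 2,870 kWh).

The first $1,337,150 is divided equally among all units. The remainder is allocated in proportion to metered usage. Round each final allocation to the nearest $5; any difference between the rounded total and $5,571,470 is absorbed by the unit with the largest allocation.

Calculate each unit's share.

Unit PH2: $724,765 · Unit 5A: $1,305,610 · Unit PH1: $1,428,875 · Unit 2A: $1,132,995 · Unit 1A: $979,225

Equal tier: $1,337,150 ÷ 5 = $267,430 apiece.
Remainder $4,234,320 by metered usage (total 17,073): Unit PH2 457,335.33 → $457,335; Unit 5A 1,038,180.96 → $1,038,180; Unit PH1 1,161,443.25 → $1,161,445; Unit 2A 865,564.15 → $865,565; Unit 1A 711,796.31 → $711,795.
Totals: Unit PH2 $267,430 + $457,335 = $724,765; Unit 5A $267,430 + $1,038,180 = $1,305,610; Unit PH1 $267,430 + $1,161,445 = $1,428,875; Unit 2A $267,430 + $865,565 = $1,132,995; Unit 1A $267,430 + $711,795 = $979,225.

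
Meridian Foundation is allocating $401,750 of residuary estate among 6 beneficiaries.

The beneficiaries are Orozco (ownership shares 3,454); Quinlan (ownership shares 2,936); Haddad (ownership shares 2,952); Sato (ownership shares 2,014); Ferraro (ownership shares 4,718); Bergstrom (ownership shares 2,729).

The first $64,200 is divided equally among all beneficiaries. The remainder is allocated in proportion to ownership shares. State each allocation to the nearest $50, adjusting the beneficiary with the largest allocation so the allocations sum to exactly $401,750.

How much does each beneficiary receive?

Orozco: $72,700 · Quinlan: $63,400 · Haddad: $63,700 · Sato: $46,850 · Ferraro: $95,400 · Bergstrom: $59,700

First tranche $64,200 split equally: $10,700 each.
Remainder $337,550 by ownership shares (total 18,803): Orozco 62,005.94 → $62,000; Quinlan 52,706.84 → $52,700; Haddad 52,994.08 → $53,000; Sato 36,155.17 → $36,150; Ferraro 84,697.17 → $84,700; Bergstrom 48,990.80 → $49,000.
Totals: Orozco $10,700 + $62,000 = $72,700; Quinlan $10,700 + $52,700 = $63,400; Haddad $10,700 + $53,000 = $63,700; Sato $10,700 + $36,150 = $46,850; Ferraro $10,700 + $84,700 = $95,400; Bergstrom $10,700 + $49,000 = $59,700.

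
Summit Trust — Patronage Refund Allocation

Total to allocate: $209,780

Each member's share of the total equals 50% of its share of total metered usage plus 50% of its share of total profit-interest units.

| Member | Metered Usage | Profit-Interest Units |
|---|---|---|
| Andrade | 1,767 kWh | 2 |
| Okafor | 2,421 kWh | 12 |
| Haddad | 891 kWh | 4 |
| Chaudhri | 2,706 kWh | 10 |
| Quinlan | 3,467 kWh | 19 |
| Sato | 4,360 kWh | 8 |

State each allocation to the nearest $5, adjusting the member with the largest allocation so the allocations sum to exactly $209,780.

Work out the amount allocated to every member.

Metered usage total 15,612; profit-interest units total 55.
Blended shares (50% metered usage + 50% profit-interest units): Andrade 0.0748; Okafor 0.1866; Haddad 0.0649; Chaudhri 0.1776; Quinlan 0.2838; Sato 0.2124.
Proportional shares: Andrade 15,685.86; Okafor 39,150.70; Haddad 13,614.59; Chaudhri 37,251.30; Quinlan 59,527.94; Sato 44,549.60.
After rounding ($5): Andrade $15,685; Okafor $39,150; Haddad $13,615; Chaudhri $37,250; Quinlan $59,530; Sato $44,550. Sum = $209,780.
No rounding difference to absorb.

Andrade: $15,685 · Okafor: $39,150 · Haddad: $13,615 · Chaudhri: $37,250 · Quinlan: $59,530 · Sato: $44,550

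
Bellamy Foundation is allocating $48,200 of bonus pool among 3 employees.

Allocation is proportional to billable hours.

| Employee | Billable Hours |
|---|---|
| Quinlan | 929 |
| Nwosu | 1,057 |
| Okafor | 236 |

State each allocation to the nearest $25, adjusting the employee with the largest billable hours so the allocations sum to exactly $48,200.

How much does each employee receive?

Quinlan: $20,150 · Nwosu: $22,925 · Okafor: $5,125

Combined billable hours = 929 + 1,057 + 236 = 2,222.
Unrounded shares: Quinlan 20,152.03; Nwosu 22,928.62; Okafor 5,119.35.
Rounded to nearest $25: Quinlan $20,150; Nwosu $22,925; Okafor $5,125. Sum = $48,200.
No rounding difference to absorb.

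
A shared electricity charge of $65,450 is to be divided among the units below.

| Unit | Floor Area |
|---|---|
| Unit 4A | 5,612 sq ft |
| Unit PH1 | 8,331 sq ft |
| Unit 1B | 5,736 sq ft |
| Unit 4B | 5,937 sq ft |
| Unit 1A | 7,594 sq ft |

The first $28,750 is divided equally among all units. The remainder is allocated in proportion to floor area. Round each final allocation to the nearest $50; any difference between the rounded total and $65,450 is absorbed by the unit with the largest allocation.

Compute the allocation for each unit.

Unit 4A: $11,950; Unit PH1: $14,950; Unit 1B: $12,100; Unit 4B: $12,300; Unit 1A: $14,150

$28,750 shared equally gives $5,750 per unit.
Remainder $36,700 by floor area (total 33,210): Unit 4A 6,201.76 → $6,200; Unit PH1 9,206.50 → $9,200; Unit 1B 6,338.79 → $6,350; Unit 4B 6,560.91 → $6,550; Unit 1A 8,392.04 → $8,400.
Totals: Unit 4A $5,750 + $6,200 = $11,950; Unit PH1 $5,750 + $9,200 = $14,950; Unit 1B $5,750 + $6,350 = $12,100; Unit 4B $5,750 + $6,550 = $12,300; Unit 1A $5,750 + $8,400 = $14,150.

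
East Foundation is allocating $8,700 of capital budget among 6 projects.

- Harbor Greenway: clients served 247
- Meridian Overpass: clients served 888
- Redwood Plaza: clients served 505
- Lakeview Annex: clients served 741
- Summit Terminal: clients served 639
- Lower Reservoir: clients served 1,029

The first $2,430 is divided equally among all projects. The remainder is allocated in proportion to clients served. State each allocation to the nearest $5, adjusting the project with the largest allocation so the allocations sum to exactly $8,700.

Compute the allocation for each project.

$2,430 shared equally gives $405 per project.
Remainder $6,270 by clients served (total 4,049): Harbor Greenway 382.49 → $380; Meridian Overpass 1,375.10 → $1,375; Redwood Plaza 782.01 → $780; Lakeview Annex 1,147.46 → $1,145; Summit Terminal 989.51 → $990; Lower Reservoir 1,593.44 → $1,595.
Rounding difference +$5 on remainder applied to Lower Reservoir.
Totals: Harbor Greenway $405 + $380 = $785; Meridian Overpass $405 + $1,375 = $1,780; Redwood Plaza $405 + $780 = $1,185; Lakeview Annex $405 + $1,145 = $1,550; Summit Terminal $405 + $990 = $1,395; Lower Reservoir $405 + $1,600 = $2,005.

Harbor Greenway: $785 · Meridian Overpass: $1,780 · Redwood Plaza: $1,185 · Lakeview Annex: $1,550 · Summit Terminal: $1,395 · Lower Reservoir: $2,005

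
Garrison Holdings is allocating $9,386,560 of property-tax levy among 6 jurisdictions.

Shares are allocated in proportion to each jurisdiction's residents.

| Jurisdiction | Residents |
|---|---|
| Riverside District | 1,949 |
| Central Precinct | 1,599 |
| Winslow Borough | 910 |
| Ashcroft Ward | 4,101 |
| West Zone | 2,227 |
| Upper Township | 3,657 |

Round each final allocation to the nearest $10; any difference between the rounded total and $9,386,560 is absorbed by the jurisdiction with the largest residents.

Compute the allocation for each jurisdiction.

Riverside District: $1,266,660 | Central Precinct: $1,039,200 | Winslow Borough: $591,410 | Ashcroft Ward: $2,665,250 | West Zone: $1,447,340 | Upper Township: $2,376,700

Total residents = 14,443.
Raw shares: Riverside District 1,949/14,443 × $9,386,560 = 1,266,662.43; Central Precinct 1,599/14,443 × $9,386,560 = 1,039,196.11; Winslow Borough 910/14,443 × $9,386,560 = 591,412.42; Ashcroft Ward 4,101/14,443 × $9,386,560 = 2,665,255.32; West Zone 2,227/14,443 × $9,386,560 = 1,447,335.67; Upper Township 3,657/14,443 × $9,386,560 = 2,376,698.05.
Rounded to nearest $10: Riverside District $1,266,660; Central Precinct $1,039,200; Winslow Borough $591,410; Ashcroft Ward $2,665,260; West Zone $1,447,340; Upper Township $2,376,700. Sum = $9,386,570.
Difference $9,386,560 − $9,386,570 = −$10 applied to largest residents (Ashcroft Ward): Ashcroft Ward becomes $2,665,250.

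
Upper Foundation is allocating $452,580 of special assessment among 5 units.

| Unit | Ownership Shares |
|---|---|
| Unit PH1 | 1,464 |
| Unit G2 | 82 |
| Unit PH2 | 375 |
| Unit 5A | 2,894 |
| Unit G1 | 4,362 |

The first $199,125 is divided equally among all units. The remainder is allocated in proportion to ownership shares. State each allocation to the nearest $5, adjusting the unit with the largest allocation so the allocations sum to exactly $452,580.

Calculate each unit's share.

Unit PH1: $80,260; Unit G2: $42,090; Unit PH2: $50,180; Unit 5A: $119,755; Unit G1: $160,295

$199,125 shared equally gives $39,825 per unit.
Remainder $253,455 by ownership shares (total 9,177): Unit PH1 40,433.49 → $40,435; Unit G2 2,264.72 → $2,265; Unit PH2 10,356.94 → $10,355; Unit 5A 79,927.95 → $79,930; Unit G1 120,471.91 → $120,470.
Totals: Unit PH1 $39,825 + $40,435 = $80,260; Unit G2 $39,825 + $2,265 = $42,090; Unit PH2 $39,825 + $10,355 = $50,180; Unit 5A $39,825 + $79,930 = $119,755; Unit G1 $39,825 + $120,470 = $160,295.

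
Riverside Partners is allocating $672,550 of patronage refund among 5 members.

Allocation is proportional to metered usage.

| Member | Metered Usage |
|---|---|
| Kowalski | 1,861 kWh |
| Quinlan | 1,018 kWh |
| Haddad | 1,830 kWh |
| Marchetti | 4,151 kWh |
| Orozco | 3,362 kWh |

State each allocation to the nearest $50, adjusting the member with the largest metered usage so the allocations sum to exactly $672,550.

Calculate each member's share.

Kowalski: $102,400; Quinlan: $56,000; Haddad: $100,700; Marchetti: $228,450; Orozco: $185,000

Sum of metered usage: 12,222.
Raw shares: Kowalski 1,861/12,222 × $672,550 = 102,406.77; Quinlan 1,018/12,222 × $672,550 = 56,018.32; Haddad 1,830/12,222 × $672,550 = 100,700.91; Marchetti 4,151/12,222 × $672,550 = 228,420.48; Orozco 3,362/12,222 × $672,550 = 185,003.53.
Rounded to nearest $50: Kowalski $102,400; Quinlan $56,000; Haddad $100,700; Marchetti $228,400; Orozco $185,000. Sum = $672,500.
Difference $672,550 − $672,500 = +$50 applied to largest metered usage (Marchetti): Marchetti becomes $228,450.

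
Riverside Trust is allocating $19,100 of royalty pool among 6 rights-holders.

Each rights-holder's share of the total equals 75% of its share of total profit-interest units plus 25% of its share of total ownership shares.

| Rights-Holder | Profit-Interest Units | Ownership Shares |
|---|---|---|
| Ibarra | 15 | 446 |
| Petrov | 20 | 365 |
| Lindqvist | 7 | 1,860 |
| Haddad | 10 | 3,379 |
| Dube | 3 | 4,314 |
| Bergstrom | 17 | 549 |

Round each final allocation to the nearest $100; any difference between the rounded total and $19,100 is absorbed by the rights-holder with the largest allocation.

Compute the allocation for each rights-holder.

Ibarra: $3,200 | Petrov: $4,100 | Lindqvist: $2,200 | Haddad: $3,500 | Dube: $2,500 | Bergstrom: $3,600

Totals — profit-interest units 72, ownership shares 10,913.
Combined weights (75% profit-interest units + 25% ownership shares): Ibarra 0.1665; Petrov 0.2167; Lindqvist 0.1155; Haddad 0.1816; Dube 0.1301; Bergstrom 0.1897.
Raw shares: Ibarra 3,179.52; Petrov 4,138.87; Lindqvist 2,206.55; Haddad 3,468.07; Dube 2,484.47; Bergstrom 3,622.51.
After rounding ($100): Ibarra $3,200; Petrov $4,100; Lindqvist $2,200; Haddad $3,500; Dube $2,500; Bergstrom $3,600. Sum = $19,100.
Rounded total matches; no reconciliation needed.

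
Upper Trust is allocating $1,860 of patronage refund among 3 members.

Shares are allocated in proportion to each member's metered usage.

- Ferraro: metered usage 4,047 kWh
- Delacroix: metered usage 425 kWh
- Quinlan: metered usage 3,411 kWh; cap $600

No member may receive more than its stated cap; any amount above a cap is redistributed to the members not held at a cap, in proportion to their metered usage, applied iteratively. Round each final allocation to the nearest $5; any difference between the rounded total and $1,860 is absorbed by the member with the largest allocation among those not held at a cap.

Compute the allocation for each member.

Ferraro: $1,140; Delacroix: $120; Quinlan: $600

Total metered usage = 7,883.
Proportional shares (ignoring caps): Ferraro 954.89; Delacroix 100.28; Quinlan 804.83.
Held at cap: Quinlan ($600); remaining pool $1,260 reallocated over remaining metered usage 4,472.
Shares after redistribution: Ferraro 1,140.25 → $1,140; Delacroix 119.75 → $120.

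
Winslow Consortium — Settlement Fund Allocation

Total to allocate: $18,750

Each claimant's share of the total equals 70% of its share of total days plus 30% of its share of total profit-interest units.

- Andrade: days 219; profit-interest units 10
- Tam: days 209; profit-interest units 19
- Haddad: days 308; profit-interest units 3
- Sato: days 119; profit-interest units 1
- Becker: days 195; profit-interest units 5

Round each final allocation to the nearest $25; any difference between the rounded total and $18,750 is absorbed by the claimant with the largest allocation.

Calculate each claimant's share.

Totals — days 1,050, profit-interest units 38.
Combined weights (70% days + 30% profit-interest units): Andrade 0.2249; Tam 0.2893; Haddad 0.2290; Sato 0.0872; Becker 0.1695.
Pro-rata amounts: Andrade 4,217.76; Tam 5,425.00; Haddad 4,294.08; Sato 1,635.53; Becker 3,177.63.
Rounded to nearest $25: Andrade $4,225; Tam $5,425; Haddad $4,300; Sato $1,625; Becker $3,175. Sum = $18,750.
Sum already equals the total — no adjustment.

Andrade: $4,225 | Tam: $5,425 | Haddad: $4,300 | Sato: $1,625 | Becker: $3,175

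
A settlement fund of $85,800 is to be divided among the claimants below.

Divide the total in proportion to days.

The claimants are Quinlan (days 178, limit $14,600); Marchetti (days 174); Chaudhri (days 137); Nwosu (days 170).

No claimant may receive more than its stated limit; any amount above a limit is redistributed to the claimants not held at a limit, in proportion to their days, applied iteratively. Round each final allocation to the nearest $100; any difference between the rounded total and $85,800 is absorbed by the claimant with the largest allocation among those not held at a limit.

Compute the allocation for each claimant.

Quinlan: $14,600 · Marchetti: $25,700 · Chaudhri: $20,300 · Nwosu: $25,200

Total days = 659.
Proportional shares (ignoring caps): Quinlan 23,175.11; Marchetti 22,654.32; Chaudhri 17,837.03; Nwosu 22,133.54.
Held at cap: Quinlan ($14,600); balance $71,200 reallocated over remaining days 481.
Remaining shares: Marchetti 25,756.34 → $25,800; Chaudhri 20,279.42 → $20,300; Nwosu 25,164.24 → $25,200.
Rounding difference −$100 applied to Marchetti → $25,700.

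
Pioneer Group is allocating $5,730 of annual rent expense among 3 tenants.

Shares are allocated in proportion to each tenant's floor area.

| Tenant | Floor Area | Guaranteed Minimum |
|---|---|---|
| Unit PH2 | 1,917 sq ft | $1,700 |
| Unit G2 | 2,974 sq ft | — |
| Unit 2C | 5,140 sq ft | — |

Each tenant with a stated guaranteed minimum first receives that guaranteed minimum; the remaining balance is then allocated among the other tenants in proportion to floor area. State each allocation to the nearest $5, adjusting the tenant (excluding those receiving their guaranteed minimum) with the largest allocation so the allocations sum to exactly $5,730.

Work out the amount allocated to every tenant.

Fund the minimums — Unit PH2 $1,700. Residual $4,030.
Residual split over remaining floor area 8,114: Unit G2 1,477.10 → $1,475; Unit 2C 2,552.90 → $2,555.

Unit PH2: $1,700 | Unit G2: $1,475 | Unit 2C: $2,555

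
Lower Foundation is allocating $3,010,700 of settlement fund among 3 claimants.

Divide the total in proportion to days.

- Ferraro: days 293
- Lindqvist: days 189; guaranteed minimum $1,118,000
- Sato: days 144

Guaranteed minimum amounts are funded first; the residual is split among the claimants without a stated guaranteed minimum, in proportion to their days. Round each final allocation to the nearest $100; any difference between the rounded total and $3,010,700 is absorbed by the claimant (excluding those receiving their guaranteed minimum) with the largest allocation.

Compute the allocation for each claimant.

Fund the minimums — Lindqvist $1,118,000. Residual $1,892,700.
Residual split over remaining days 437: Ferraro 1,269,018.54 → $1,269,000; Sato 623,681.46 → $623,700.

Ferraro: $1,269,000 · Lindqvist: $1,118,000 · Sato: $623,700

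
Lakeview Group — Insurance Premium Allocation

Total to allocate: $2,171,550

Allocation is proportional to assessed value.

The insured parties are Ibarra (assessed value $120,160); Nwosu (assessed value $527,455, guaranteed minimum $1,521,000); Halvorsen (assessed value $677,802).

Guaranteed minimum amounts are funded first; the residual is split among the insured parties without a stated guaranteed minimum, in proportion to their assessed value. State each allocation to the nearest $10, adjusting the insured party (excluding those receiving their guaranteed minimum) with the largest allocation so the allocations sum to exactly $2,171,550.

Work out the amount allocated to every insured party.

Fund the minimums — Nwosu $1,521,000. Residual $650,550.
Residual split over remaining assessed value 797,962: Ibarra 97,962.17 → $97,960; Halvorsen 552,587.83 → $552,590.

Ibarra: $97,960; Nwosu: $1,521,000; Halvorsen: $552,590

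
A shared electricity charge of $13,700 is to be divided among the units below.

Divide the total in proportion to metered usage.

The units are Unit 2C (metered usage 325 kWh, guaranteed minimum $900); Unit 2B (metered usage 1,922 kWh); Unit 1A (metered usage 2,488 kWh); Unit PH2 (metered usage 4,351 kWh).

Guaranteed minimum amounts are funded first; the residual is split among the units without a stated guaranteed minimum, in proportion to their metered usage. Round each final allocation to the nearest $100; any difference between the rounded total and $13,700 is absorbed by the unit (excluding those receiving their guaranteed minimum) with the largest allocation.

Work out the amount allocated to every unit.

Guaranteed amounts: Unit 2C $900. Residual $12,800.
Residual split over remaining metered usage 8,761: Unit 2B 2,808.08 → $2,800; Unit 1A 3,635.02 → $3,600; Unit PH2 6,356.90 → $6,400.

Unit 2C: $900 · Unit 2B: $2,800 · Unit 1A: $3,600 · Unit PH2: $6,400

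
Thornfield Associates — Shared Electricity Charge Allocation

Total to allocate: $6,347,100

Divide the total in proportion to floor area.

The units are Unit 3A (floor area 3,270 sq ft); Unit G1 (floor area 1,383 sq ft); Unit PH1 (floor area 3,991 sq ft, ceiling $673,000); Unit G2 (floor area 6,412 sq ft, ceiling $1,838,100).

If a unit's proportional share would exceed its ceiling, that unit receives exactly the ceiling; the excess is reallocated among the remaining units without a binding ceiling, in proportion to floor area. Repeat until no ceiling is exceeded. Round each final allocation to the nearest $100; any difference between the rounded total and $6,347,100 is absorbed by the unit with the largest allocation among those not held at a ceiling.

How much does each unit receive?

Unit 3A: $2,695,800 | Unit G1: $1,140,200 | Unit PH1: $673,000 | Unit G2: $1,838,100

Sum of floor area: 15,056.
Pro-rata shares before constraints: Unit 3A 1,378,521.32; Unit G1 583,025.99; Unit PH1 1,682,470.52; Unit G2 2,703,082.17.
Capped: Unit PH1 ($673,000), Unit G2 ($1,838,100); residual $3,836,000 reallocated over remaining floor area 4,653.
Shares after redistribution: Unit 3A 2,695,834.95 → $2,695,800; Unit G1 1,140,165.05 → $1,140,200.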